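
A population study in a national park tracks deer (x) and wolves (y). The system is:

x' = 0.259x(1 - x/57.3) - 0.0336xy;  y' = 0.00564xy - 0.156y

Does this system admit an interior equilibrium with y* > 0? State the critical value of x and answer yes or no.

Threshold x = 27.7; K > 27.7, so yes, the predator persists.

The predator equation gives dy/dt > 0 only when x > 0.156/0.00564 = 27.7.
Without the predator, x → K = 57.3. Since 57.3 > 27.7, the predator can invade and persist.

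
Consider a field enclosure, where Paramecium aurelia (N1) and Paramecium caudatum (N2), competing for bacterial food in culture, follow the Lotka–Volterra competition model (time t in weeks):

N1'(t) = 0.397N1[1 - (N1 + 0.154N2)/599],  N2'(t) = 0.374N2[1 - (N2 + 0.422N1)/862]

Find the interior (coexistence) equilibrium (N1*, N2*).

N1* ≈ 499, N2* ≈ 652

Setting both brackets to zero gives the nullclines N1 + 0.154N2 = 599 and 0.422N1 + N2 = 862.
Substituting N2 = 862 - 0.422N1 into the first: N1(1 - 0.154·0.422) = 599 - 0.154·862.
So N1* = 466/0.935 = 499, and then N2* = 862 - 0.422·499 = 652.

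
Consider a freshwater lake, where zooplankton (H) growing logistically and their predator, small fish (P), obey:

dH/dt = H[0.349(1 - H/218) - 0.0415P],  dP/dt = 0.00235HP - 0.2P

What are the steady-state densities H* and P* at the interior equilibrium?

H* ≈ 85.1, P* ≈ 5.13

From dP/dt = 0 with P > 0: 0.00235H* = 0.2, so H* = 85.1.
Substitute into dH/dt = 0: 0.349(1 - 85.1/218) = 0.0415P*.
The bracket is 0.61, giving P* = 0.213/0.0415 = 5.13.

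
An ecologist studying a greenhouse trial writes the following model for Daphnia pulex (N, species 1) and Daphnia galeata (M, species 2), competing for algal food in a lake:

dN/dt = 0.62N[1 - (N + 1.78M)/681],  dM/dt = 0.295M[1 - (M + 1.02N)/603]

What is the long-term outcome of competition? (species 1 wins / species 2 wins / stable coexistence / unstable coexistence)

unstable coexistence (outcome depends on initial conditions)

Compare the nullcline intercepts: K1/α12 = 681/1.78 = 383 < K2 = 603; K2/α21 = 603/1.02 = 591 < K1 = 681.
Since both are reversed, neither can invade when rare; the interior point is a saddle.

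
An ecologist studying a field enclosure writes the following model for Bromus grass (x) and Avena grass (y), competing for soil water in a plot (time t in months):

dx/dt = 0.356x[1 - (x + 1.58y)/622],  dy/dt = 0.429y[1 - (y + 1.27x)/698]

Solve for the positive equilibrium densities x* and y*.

x* ≈ 478, y* ≈ 91.3

Setting both brackets to zero gives the nullclines x + 1.58y = 622 and 1.27x + y = 698.
Substituting y = 698 - 1.27x into the first: x(1 - 1.58·1.27) = 622 - 1.58·698.
So x* = -481/-1.01 = 478, and then y* = 698 - 1.27·478 = 91.3.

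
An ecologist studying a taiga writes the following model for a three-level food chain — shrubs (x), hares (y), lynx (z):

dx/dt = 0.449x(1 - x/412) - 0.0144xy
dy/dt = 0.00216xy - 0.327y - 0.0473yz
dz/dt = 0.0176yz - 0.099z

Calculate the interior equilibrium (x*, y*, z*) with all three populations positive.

From dz/dt = 0: 0.0176y* = 0.099, so y* = 5.62.
From dx/dt = 0: 0.449(1 - x*/412) = 0.0144·5.62, giving x* = 412·(1 - 0.18) = 338.
From dy/dt = 0: 0.00216·338 - 0.327 = 0.0473z*, so z* = 0.402/0.0473 = 8.51.

x* ≈ 338, y* ≈ 5.62, z* ≈ 8.51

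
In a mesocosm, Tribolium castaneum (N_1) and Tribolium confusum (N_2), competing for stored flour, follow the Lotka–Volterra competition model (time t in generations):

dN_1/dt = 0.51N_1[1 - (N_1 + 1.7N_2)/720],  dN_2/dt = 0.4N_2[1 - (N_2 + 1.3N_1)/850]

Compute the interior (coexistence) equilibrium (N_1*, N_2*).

N_1* ≈ 599, N_2* ≈ 71.1

Setting both brackets to zero gives the nullclines N_1 + 1.7N_2 = 720 and 1.3N_1 + N_2 = 850.
Substituting N_2 = 850 - 1.3N_1 into the first: N_1(1 - 1.7·1.3) = 720 - 1.7·850.
So N_1* = -725/-1.21 = 599, and then N_2* = 850 - 1.3·599 = 71.1.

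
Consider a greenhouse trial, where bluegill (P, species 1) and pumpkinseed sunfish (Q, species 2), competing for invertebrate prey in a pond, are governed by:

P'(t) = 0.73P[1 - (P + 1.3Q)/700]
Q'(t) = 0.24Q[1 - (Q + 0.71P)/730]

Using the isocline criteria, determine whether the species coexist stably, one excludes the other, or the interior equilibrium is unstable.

species 2 excludes species 1

Compare the nullcline intercepts: K1/α12 = 700/1.3 = 538 < K2 = 730; K2/α21 = 730/0.71 = 1030 > K1 = 700.
Since the inequalities point opposite ways, species 2 can invade but species 1 cannot.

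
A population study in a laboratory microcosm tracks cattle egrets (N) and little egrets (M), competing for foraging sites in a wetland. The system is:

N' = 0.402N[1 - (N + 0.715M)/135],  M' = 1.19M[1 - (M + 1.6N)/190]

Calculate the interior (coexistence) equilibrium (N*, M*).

N* ≈ 5.9, M* ≈ 181

Setting both brackets to zero gives the nullclines N + 0.715M = 135 and 1.6N + M = 190.
Substituting M = 190 - 1.6N into the first: N(1 - 0.715·1.6) = 135 - 0.715·190.
So N* = -0.85/-0.144 = 5.9, and then M* = 190 - 1.6·5.9 = 181.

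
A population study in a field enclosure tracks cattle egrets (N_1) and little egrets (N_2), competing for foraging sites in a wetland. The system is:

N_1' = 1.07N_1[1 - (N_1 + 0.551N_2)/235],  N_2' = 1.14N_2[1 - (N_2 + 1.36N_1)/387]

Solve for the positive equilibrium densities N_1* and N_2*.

N_1* ≈ 86.8, N_2* ≈ 269

Setting both brackets to zero gives the nullclines N_1 + 0.551N_2 = 235 and 1.36N_1 + N_2 = 387.
Substituting N_2 = 387 - 1.36N_1 into the first: N_1(1 - 0.551·1.36) = 235 - 0.551·387.
So N_1* = 21.8/0.251 = 86.8, and then N_2* = 387 - 1.36·86.8 = 269.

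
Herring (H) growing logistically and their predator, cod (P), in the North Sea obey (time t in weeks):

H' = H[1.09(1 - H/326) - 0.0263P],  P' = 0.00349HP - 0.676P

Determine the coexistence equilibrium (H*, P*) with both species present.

From dP/dt = 0 with P > 0: 0.00349H* = 0.676, so H* = 194.
Substitute into dH/dt = 0: 1.09(1 - 194/326) = 0.0263P*.
The bracket is 0.406, giving P* = 0.442/0.0263 = 16.8.

H* ≈ 194, P* ≈ 16.8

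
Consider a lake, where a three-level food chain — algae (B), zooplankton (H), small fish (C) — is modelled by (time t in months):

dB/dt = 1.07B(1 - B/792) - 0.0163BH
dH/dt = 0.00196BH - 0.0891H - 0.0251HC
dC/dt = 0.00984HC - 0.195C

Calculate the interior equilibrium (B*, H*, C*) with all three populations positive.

From dC/dt = 0: 0.00984H* = 0.195, so H* = 19.8.
From dB/dt = 0: 1.07(1 - B*/792) = 0.0163·19.8, giving B* = 792·(1 - 0.302) = 553.
From dH/dt = 0: 0.00196·553 - 0.0891 = 0.0251C*, so C* = 0.995/0.0251 = 39.6.

B* ≈ 553, H* ≈ 19.8, C* ≈ 39.6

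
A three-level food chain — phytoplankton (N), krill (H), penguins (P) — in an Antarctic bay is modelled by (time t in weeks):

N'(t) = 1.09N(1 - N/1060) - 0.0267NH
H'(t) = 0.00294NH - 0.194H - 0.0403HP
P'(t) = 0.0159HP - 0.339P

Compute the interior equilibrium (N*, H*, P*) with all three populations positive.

N* ≈ 506, H* ≈ 21.3, P* ≈ 32.1

From dP/dt = 0: 0.0159H* = 0.339, so H* = 21.3.
From dN/dt = 0: 1.09(1 - N*/1060) = 0.0267·21.3, giving N* = 1060·(1 - 0.522) = 506.
From dH/dt = 0: 0.00294·506 - 0.194 = 0.0403P*, so P* = 1.29/0.0403 = 32.1.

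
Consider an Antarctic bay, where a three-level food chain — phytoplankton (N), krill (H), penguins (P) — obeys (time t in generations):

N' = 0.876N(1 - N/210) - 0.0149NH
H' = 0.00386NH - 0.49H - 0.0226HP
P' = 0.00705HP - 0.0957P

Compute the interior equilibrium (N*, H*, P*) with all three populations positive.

From dP/dt = 0: 0.00705H* = 0.0957, so H* = 13.6.
From dN/dt = 0: 0.876(1 - N*/210) = 0.0149·13.6, giving N* = 210·(1 - 0.231) = 162.
From dH/dt = 0: 0.00386·162 - 0.49 = 0.0226P*, so P* = 0.133/0.0226 = 5.9.

N* ≈ 162, H* ≈ 13.6, P* ≈ 5.9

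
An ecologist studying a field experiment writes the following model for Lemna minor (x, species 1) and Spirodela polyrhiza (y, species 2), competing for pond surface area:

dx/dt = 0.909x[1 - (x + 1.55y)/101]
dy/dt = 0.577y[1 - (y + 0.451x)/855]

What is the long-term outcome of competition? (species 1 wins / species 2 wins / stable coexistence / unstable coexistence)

species 2 excludes species 1

Compare the nullcline intercepts: K1/α12 = 101/1.55 = 65.2 < K2 = 855; K2/α21 = 855/0.451 = 1900 > K1 = 101.
Since the inequalities point opposite ways, species 2 can invade but species 1 cannot.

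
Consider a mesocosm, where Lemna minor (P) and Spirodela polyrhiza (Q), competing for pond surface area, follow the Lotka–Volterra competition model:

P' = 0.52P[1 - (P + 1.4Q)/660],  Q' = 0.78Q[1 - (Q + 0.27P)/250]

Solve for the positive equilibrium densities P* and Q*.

P* ≈ 498, Q* ≈ 115

Setting both brackets to zero gives the nullclines P + 1.4Q = 660 and 0.27P + Q = 250.
Substituting Q = 250 - 0.27P into the first: P(1 - 1.4·0.27) = 660 - 1.4·250.
So P* = 310/0.622 = 498, and then Q* = 250 - 0.27·498 = 115.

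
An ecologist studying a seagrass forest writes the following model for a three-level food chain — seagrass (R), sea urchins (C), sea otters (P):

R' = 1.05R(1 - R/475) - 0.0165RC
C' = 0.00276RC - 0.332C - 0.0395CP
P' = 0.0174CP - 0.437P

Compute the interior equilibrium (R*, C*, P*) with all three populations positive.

From dP/dt = 0: 0.0174C* = 0.437, so C* = 25.1.
From dR/dt = 0: 1.05(1 - R*/475) = 0.0165·25.1, giving R* = 475·(1 - 0.395) = 288.
From dC/dt = 0: 0.00276·288 - 0.332 = 0.0395P*, so P* = 0.462/0.0395 = 11.7.

R* ≈ 288, C* ≈ 25.1, P* ≈ 11.7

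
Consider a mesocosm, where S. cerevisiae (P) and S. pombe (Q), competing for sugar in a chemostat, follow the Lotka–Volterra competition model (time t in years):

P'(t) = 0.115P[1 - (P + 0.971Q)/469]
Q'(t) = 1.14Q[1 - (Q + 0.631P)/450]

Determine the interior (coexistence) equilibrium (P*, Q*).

P* ≈ 82.8, Q* ≈ 398

Setting both brackets to zero gives the nullclines P + 0.971Q = 469 and 0.631P + Q = 450.
Substituting Q = 450 - 0.631P into the first: P(1 - 0.971·0.631) = 469 - 0.971·450.
So P* = 32.1/0.387 = 82.8, and then Q* = 450 - 0.631·82.8 = 398.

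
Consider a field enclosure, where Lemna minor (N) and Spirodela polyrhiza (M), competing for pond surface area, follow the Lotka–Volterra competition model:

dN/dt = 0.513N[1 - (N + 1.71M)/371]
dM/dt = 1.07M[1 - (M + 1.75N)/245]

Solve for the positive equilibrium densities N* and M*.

N* ≈ 24.1, M* ≈ 203

Setting both brackets to zero gives the nullclines N + 1.71M = 371 and 1.75N + M = 245.
Substituting M = 245 - 1.75N into the first: N(1 - 1.71·1.75) = 371 - 1.71·245.
So N* = -47.9/-1.99 = 24.1, and then M* = 245 - 1.75·24.1 = 203.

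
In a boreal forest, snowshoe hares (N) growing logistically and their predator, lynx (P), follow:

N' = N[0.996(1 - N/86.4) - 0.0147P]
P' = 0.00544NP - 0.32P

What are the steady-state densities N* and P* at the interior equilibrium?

From dP/dt = 0 with P > 0: 0.00544N* = 0.32, so N* = 58.8.
Substitute into dN/dt = 0: 0.996(1 - 58.8/86.4) = 0.0147P*.
The bracket is 0.319, giving P* = 0.318/0.0147 = 21.6.

N* ≈ 58.8, P* ≈ 21.6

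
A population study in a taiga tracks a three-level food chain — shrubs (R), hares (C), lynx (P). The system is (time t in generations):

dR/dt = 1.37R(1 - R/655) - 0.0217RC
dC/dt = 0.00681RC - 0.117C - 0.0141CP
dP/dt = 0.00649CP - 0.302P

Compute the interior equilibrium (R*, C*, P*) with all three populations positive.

R* ≈ 172, C* ≈ 46.5, P* ≈ 74.9

From dP/dt = 0: 0.00649C* = 0.302, so C* = 46.5.
From dR/dt = 0: 1.37(1 - R*/655) = 0.0217·46.5, giving R* = 655·(1 - 0.737) = 172.
From dC/dt = 0: 0.00681·172 - 0.117 = 0.0141P*, so P* = 1.06/0.0141 = 74.9.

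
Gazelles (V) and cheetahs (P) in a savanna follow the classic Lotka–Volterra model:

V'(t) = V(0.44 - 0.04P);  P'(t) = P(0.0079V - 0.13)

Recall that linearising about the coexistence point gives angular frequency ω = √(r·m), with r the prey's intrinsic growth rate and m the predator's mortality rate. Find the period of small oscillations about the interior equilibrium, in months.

Here r = 0.44 and m = 0.13, so r·m = 0.0572.
ω = √0.0572 = 0.239 per month, hence T = 2π/ω ≈ 26.3 months.

T ≈ 26.3 months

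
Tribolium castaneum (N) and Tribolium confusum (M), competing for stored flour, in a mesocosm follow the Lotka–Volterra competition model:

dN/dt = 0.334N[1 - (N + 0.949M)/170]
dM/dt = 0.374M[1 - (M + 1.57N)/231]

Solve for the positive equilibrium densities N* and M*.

Setting both brackets to zero gives the nullclines N + 0.949M = 170 and 1.57N + M = 231.
Substituting M = 231 - 1.57N into the first: N(1 - 0.949·1.57) = 170 - 0.949·231.
So N* = -49.2/-0.49 = 100, and then M* = 231 - 1.57·100 = 73.3.

N* ≈ 100, M* ≈ 73.3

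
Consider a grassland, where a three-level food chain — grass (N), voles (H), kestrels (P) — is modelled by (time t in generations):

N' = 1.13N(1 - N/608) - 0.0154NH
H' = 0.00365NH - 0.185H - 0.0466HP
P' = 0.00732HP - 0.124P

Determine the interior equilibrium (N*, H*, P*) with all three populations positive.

N* ≈ 468, H* ≈ 16.9, P* ≈ 32.7

From dP/dt = 0: 0.00732H* = 0.124, so H* = 16.9.
From dN/dt = 0: 1.13(1 - N*/608) = 0.0154·16.9, giving N* = 608·(1 - 0.231) = 468.
From dH/dt = 0: 0.00365·468 - 0.185 = 0.0466P*, so P* = 1.52/0.0466 = 32.7.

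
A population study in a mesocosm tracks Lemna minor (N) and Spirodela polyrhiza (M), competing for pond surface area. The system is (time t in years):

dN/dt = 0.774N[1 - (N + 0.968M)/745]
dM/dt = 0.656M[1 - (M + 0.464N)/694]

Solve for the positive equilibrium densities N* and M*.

Setting both brackets to zero gives the nullclines N + 0.968M = 745 and 0.464N + M = 694.
Substituting M = 694 - 0.464N into the first: N(1 - 0.968·0.464) = 745 - 0.968·694.
So N* = 73.2/0.551 = 133, and then M* = 694 - 0.464·133 = 632.

N* ≈ 133, M* ≈ 632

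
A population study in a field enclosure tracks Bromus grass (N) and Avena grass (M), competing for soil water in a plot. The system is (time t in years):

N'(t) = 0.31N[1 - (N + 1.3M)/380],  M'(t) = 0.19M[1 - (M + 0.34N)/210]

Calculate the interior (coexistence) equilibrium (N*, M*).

N* ≈ 192, M* ≈ 145

Setting both brackets to zero gives the nullclines N + 1.3M = 380 and 0.34N + M = 210.
Substituting M = 210 - 0.34N into the first: N(1 - 1.3·0.34) = 380 - 1.3·210.
So N* = 107/0.558 = 192, and then M* = 210 - 0.34·192 = 145.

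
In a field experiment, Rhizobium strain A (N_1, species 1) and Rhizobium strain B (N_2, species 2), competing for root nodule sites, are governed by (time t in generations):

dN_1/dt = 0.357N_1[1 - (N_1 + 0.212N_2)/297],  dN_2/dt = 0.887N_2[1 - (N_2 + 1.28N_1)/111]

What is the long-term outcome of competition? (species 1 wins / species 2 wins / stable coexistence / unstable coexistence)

species 1 excludes species 2

Compare the nullcline intercepts: K1/α12 = 297/0.212 = 1400 > K2 = 111; K2/α21 = 111/1.28 = 86.7 < K1 = 297.
Since the inequalities point opposite ways, species 1 can invade but species 2 cannot.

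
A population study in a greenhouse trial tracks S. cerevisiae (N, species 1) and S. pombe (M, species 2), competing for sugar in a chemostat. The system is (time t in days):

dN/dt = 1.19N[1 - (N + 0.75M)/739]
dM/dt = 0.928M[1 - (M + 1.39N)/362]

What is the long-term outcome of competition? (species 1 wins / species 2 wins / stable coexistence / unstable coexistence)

Compare the nullcline intercepts: K1/α12 = 739/0.75 = 985 > K2 = 362; K2/α21 = 362/1.39 = 260 < K1 = 739.
Since the inequalities point opposite ways, species 1 can invade but species 2 cannot.

species 1 excludes species 2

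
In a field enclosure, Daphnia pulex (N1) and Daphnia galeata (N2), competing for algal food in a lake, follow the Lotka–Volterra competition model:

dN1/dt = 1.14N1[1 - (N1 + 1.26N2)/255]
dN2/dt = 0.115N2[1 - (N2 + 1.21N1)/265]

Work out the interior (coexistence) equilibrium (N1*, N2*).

Setting both brackets to zero gives the nullclines N1 + 1.26N2 = 255 and 1.21N1 + N2 = 265.
Substituting N2 = 265 - 1.21N1 into the first: N1(1 - 1.26·1.21) = 255 - 1.26·265.
So N1* = -78.9/-0.525 = 150, and then N2* = 265 - 1.21·150 = 83.

N1* ≈ 150, N2* ≈ 83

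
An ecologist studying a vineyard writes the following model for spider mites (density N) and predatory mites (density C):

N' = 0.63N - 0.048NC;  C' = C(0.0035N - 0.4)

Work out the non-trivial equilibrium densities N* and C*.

N* ≈ 114, C* ≈ 13.1

Set dC/dt = 0 with C > 0: 0.0035N - 0.4 = 0, so N* = 0.4/0.0035 = 114.
Set dN/dt = 0 with N > 0: 0.63 - 0.048C = 0, so C* = 0.63/0.048 = 13.1.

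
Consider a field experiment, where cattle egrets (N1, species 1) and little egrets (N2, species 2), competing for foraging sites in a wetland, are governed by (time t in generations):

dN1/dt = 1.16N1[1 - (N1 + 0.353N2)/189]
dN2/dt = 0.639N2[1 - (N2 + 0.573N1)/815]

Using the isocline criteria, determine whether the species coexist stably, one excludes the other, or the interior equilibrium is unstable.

Compare the nullcline intercepts: K1/α12 = 189/0.353 = 535 < K2 = 815; K2/α21 = 815/0.573 = 1420 > K1 = 189.
Since the inequalities point opposite ways, species 2 can invade but species 1 cannot.

species 2 excludes species 1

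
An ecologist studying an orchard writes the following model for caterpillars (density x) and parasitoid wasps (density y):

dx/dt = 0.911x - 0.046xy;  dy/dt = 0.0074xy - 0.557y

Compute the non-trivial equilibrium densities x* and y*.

x* ≈ 75.3, y* ≈ 19.8

Set dy/dt = 0 with y > 0: 0.0074x - 0.557 = 0, so x* = 0.557/0.0074 = 75.3.
Set dx/dt = 0 with x > 0: 0.911 - 0.046y = 0, so y* = 0.911/0.046 = 19.8.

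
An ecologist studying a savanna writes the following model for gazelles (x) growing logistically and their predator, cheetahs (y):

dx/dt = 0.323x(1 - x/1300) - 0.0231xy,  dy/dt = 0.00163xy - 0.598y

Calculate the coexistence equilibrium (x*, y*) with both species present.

x* ≈ 367, y* ≈ 10

From dy/dt = 0 with y > 0: 0.00163x* = 0.598, so x* = 367.
Substitute into dx/dt = 0: 0.323(1 - 367/1300) = 0.0231y*.
The bracket is 0.718, giving y* = 0.232/0.0231 = 10.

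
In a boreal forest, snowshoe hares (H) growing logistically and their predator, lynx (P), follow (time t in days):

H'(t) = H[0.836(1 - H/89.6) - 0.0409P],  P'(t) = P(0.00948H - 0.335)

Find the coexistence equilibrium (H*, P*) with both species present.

H* ≈ 35.3, P* ≈ 12.4

From dP/dt = 0 with P > 0: 0.00948H* = 0.335, so H* = 35.3.
Substitute into dH/dt = 0: 0.836(1 - 35.3/89.6) = 0.0409P*.
The bracket is 0.606, giving P* = 0.506/0.0409 = 12.4.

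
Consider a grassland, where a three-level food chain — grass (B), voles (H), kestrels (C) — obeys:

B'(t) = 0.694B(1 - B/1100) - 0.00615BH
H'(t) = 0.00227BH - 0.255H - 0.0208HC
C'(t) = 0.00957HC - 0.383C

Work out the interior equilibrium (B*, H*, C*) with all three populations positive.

B* ≈ 710, H* ≈ 40, C* ≈ 65.2

From dC/dt = 0: 0.00957H* = 0.383, so H* = 40.
From dB/dt = 0: 0.694(1 - B*/1100) = 0.00615·40, giving B* = 1100·(1 - 0.355) = 710.
From dH/dt = 0: 0.00227·710 - 0.255 = 0.0208C*, so C* = 1.36/0.0208 = 65.2.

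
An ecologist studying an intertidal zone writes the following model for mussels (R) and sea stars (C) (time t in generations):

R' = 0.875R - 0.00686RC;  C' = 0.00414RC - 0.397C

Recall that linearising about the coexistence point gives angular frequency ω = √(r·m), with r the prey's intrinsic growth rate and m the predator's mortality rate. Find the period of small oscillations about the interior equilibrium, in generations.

Here r = 0.875 and m = 0.397, so r·m = 0.347.
ω = √0.347 = 0.589 per generation, hence T = 2π/ω ≈ 10.7 generations.

T ≈ 10.7 generations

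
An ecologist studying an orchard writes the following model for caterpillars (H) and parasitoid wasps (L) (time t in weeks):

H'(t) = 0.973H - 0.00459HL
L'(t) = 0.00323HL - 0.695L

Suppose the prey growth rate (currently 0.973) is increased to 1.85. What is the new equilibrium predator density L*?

At the interior fixed point, setting dH/dt = 0 with H > 0 fixes L* = (prey growth rate)/(HL coefficient) — independent of the other coefficients.
With the change, L* = 1.85/0.00459 = 403; it rises from 212.

L* ≈ 403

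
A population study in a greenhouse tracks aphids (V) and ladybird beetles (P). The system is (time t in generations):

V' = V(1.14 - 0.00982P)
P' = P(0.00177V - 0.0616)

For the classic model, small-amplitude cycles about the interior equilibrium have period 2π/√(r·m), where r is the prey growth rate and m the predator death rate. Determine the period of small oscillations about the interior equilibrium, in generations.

Here r = 1.14 and m = 0.0616, so r·m = 0.0702.
ω = √0.0702 = 0.265 per generation, hence T = 2π/ω ≈ 23.7 generations.

T ≈ 23.7 generations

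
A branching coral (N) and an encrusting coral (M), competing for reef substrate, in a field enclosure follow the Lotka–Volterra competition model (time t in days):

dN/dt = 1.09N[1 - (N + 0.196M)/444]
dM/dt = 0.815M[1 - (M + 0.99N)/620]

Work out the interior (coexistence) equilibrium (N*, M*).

N* ≈ 400, M* ≈ 224

Setting both brackets to zero gives the nullclines N + 0.196M = 444 and 0.99N + M = 620.
Substituting M = 620 - 0.99N into the first: N(1 - 0.196·0.99) = 444 - 0.196·620.
So N* = 322/0.806 = 400, and then M* = 620 - 0.99·400 = 224.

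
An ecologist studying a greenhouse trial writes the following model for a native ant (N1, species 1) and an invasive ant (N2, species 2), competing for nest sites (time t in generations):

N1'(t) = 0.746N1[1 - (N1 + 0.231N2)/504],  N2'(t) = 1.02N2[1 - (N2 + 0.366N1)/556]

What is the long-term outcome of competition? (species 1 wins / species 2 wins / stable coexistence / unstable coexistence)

Compare the nullcline intercepts: K1/α12 = 504/0.231 = 2180 > K2 = 556; K2/α21 = 556/0.366 = 1520 > K1 = 504.
Since both inequalities hold, each species can invade when rare, so the interior equilibrium is stable.

stable coexistence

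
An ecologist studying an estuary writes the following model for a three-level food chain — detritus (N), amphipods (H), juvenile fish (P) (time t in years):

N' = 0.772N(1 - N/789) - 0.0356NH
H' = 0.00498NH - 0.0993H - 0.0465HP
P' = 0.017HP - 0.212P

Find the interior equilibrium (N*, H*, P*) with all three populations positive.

From dP/dt = 0: 0.017H* = 0.212, so H* = 12.5.
From dN/dt = 0: 0.772(1 - N*/789) = 0.0356·12.5, giving N* = 789·(1 - 0.575) = 335.
From dH/dt = 0: 0.00498·335 - 0.0993 = 0.0465P*, so P* = 1.57/0.0465 = 33.8.

N* ≈ 335, H* ≈ 12.5, P* ≈ 33.8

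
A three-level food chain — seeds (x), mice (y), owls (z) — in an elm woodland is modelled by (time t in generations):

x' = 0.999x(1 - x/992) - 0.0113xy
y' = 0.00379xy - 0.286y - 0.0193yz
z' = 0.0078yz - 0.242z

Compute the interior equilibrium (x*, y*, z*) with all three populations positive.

From dz/dt = 0: 0.0078y* = 0.242, so y* = 31.
From dx/dt = 0: 0.999(1 - x*/992) = 0.0113·31, giving x* = 992·(1 - 0.351) = 644.
From dy/dt = 0: 0.00379·644 - 0.286 = 0.0193z*, so z* = 2.15/0.0193 = 112.

x* ≈ 644, y* ≈ 31, z* ≈ 112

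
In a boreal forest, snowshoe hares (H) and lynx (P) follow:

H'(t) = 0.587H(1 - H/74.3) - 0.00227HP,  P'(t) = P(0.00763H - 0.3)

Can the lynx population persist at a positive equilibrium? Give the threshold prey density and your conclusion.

Threshold H = 39.3; K > 39.3, so yes, the predator persists.

The predator equation gives dP/dt > 0 only when H > 0.3/0.00763 = 39.3.
Without the predator, H → K = 74.3. Since 74.3 > 39.3, the predator can invade and persist.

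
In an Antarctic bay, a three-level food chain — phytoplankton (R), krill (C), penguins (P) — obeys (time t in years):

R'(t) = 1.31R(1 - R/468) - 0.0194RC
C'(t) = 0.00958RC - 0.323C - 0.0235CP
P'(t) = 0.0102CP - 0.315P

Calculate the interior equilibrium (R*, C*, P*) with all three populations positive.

From dP/dt = 0: 0.0102C* = 0.315, so C* = 30.9.
From dR/dt = 0: 1.31(1 - R*/468) = 0.0194·30.9, giving R* = 468·(1 - 0.457) = 254.
From dC/dt = 0: 0.00958·254 - 0.323 = 0.0235P*, so P* = 2.11/0.0235 = 89.8.

R* ≈ 254, C* ≈ 30.9, P* ≈ 89.8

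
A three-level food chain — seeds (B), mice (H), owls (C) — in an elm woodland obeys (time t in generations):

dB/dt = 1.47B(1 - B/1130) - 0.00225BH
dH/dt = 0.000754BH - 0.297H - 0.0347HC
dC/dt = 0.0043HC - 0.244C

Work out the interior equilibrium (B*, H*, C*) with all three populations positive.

From dC/dt = 0: 0.0043H* = 0.244, so H* = 56.7.
From dB/dt = 0: 1.47(1 - B*/1130) = 0.00225·56.7, giving B* = 1130·(1 - 0.0869) = 1030.
From dH/dt = 0: 0.000754·1030 - 0.297 = 0.0347C*, so C* = 0.481/0.0347 = 13.9.

B* ≈ 1030, H* ≈ 56.7, C* ≈ 13.9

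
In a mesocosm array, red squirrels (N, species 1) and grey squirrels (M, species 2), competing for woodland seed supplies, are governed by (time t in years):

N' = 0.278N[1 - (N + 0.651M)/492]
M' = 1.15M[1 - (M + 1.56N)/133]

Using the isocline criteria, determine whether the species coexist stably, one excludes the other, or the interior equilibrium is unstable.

Compare the nullcline intercepts: K1/α12 = 492/0.651 = 756 > K2 = 133; K2/α21 = 133/1.56 = 85.3 < K1 = 492.
Since the inequalities point opposite ways, species 1 can invade but species 2 cannot.

species 1 excludes species 2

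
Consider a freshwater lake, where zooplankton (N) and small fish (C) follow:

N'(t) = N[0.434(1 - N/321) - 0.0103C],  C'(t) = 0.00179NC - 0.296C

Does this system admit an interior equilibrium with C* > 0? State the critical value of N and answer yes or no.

The predator equation gives dC/dt > 0 only when N > 0.296/0.00179 = 165.
Without the predator, N → K = 321. Since 321 > 165, the predator can invade and persist.

Threshold N = 165; K > 165, so yes, the predator persists.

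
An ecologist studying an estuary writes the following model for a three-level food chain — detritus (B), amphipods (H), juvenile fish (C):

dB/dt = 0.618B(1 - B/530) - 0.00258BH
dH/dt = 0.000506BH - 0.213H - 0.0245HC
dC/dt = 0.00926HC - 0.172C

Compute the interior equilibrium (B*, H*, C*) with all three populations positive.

From dC/dt = 0: 0.00926H* = 0.172, so H* = 18.6.
From dB/dt = 0: 0.618(1 - B*/530) = 0.00258·18.6, giving B* = 530·(1 - 0.0775) = 489.
From dH/dt = 0: 0.000506·489 - 0.213 = 0.0245C*, so C* = 0.0344/0.0245 = 1.4.

B* ≈ 489, H* ≈ 18.6, C* ≈ 1.4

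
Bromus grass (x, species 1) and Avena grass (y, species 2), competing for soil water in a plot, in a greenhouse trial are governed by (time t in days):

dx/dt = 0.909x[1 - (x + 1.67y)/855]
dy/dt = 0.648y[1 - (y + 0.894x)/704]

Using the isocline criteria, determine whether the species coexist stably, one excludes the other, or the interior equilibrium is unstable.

unstable coexistence (outcome depends on initial conditions)

Compare the nullcline intercepts: K1/α12 = 855/1.67 = 512 < K2 = 704; K2/α21 = 704/0.894 = 787 < K1 = 855.
Since both are reversed, neither can invade when rare; the interior point is a saddle.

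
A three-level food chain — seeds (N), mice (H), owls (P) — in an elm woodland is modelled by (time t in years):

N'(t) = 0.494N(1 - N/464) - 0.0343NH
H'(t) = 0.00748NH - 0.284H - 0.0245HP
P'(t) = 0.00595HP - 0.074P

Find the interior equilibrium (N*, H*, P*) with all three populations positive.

From dP/dt = 0: 0.00595H* = 0.074, so H* = 12.4.
From dN/dt = 0: 0.494(1 - N*/464) = 0.0343·12.4, giving N* = 464·(1 - 0.864) = 63.3.
From dH/dt = 0: 0.00748·63.3 - 0.284 = 0.0245P*, so P* = 0.19/0.0245 = 7.74.

N* ≈ 63.3, H* ≈ 12.4, P* ≈ 7.74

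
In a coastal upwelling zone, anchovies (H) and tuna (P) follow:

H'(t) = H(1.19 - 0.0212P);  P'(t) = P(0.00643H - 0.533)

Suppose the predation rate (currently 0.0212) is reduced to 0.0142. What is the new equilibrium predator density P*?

P* ≈ 83.8

At the interior fixed point, setting dH/dt = 0 with H > 0 fixes P* = (prey growth rate)/(HP coefficient) — independent of the other coefficients.
With the change, P* = 1.19/0.0142 = 83.8; it rises from 56.1.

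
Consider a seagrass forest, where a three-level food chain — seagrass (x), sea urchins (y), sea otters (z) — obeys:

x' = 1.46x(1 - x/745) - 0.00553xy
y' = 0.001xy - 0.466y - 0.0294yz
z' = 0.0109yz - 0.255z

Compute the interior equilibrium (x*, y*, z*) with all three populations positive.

x* ≈ 679, y* ≈ 23.4, z* ≈ 7.24

From dz/dt = 0: 0.0109y* = 0.255, so y* = 23.4.
From dx/dt = 0: 1.46(1 - x*/745) = 0.00553·23.4, giving x* = 745·(1 - 0.0886) = 679.
From dy/dt = 0: 0.001·679 - 0.466 = 0.0294z*, so z* = 0.213/0.0294 = 7.24.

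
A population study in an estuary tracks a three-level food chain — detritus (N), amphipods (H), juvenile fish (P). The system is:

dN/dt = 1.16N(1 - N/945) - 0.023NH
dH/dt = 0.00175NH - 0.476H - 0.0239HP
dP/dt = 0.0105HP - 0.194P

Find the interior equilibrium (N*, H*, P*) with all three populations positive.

From dP/dt = 0: 0.0105H* = 0.194, so H* = 18.5.
From dN/dt = 0: 1.16(1 - N*/945) = 0.023·18.5, giving N* = 945·(1 - 0.366) = 599.
From dH/dt = 0: 0.00175·599 - 0.476 = 0.0239P*, so P* = 0.572/0.0239 = 23.9.

N* ≈ 599, H* ≈ 18.5, P* ≈ 23.9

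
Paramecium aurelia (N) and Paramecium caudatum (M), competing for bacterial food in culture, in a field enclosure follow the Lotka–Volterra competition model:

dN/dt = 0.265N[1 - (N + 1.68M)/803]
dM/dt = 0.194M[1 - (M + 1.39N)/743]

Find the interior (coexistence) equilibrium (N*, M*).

Setting both brackets to zero gives the nullclines N + 1.68M = 803 and 1.39N + M = 743.
Substituting M = 743 - 1.39N into the first: N(1 - 1.68·1.39) = 803 - 1.68·743.
So N* = -445/-1.34 = 333, and then M* = 743 - 1.39·333 = 279.

N* ≈ 333, M* ≈ 279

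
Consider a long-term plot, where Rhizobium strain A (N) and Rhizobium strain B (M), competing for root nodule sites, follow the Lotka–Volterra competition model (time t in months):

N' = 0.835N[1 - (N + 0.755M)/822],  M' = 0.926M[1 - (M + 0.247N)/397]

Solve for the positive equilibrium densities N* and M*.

N* ≈ 642, M* ≈ 238

Setting both brackets to zero gives the nullclines N + 0.755M = 822 and 0.247N + M = 397.
Substituting M = 397 - 0.247N into the first: N(1 - 0.755·0.247) = 822 - 0.755·397.
So N* = 522/0.814 = 642, and then M* = 397 - 0.247·642 = 238.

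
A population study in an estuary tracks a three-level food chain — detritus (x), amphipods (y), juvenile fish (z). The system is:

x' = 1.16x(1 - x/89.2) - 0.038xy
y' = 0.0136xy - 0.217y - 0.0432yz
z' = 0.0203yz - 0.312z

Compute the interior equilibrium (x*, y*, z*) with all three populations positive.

From dz/dt = 0: 0.0203y* = 0.312, so y* = 15.4.
From dx/dt = 0: 1.16(1 - x*/89.2) = 0.038·15.4, giving x* = 89.2·(1 - 0.503) = 44.3.
From dy/dt = 0: 0.0136·44.3 - 0.217 = 0.0432z*, so z* = 0.385/0.0432 = 8.92.

x* ≈ 44.3, y* ≈ 15.4, z* ≈ 8.92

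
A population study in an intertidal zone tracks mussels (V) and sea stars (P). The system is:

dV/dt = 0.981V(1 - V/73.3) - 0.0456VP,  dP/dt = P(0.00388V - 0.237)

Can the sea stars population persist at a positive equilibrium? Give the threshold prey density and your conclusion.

The predator equation gives dP/dt > 0 only when V > 0.237/0.00388 = 61.1.
Without the predator, V → K = 73.3. Since 73.3 > 61.1, the predator can invade and persist.

Threshold V = 61.1; K > 61.1, so yes, the predator persists.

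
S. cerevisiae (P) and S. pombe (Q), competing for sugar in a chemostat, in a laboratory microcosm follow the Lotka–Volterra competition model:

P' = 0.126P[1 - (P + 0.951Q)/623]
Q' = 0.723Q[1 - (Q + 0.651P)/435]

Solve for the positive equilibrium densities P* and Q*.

Setting both brackets to zero gives the nullclines P + 0.951Q = 623 and 0.651P + Q = 435.
Substituting Q = 435 - 0.651P into the first: P(1 - 0.951·0.651) = 623 - 0.951·435.
So P* = 209/0.381 = 550, and then Q* = 435 - 0.651·550 = 77.3.

P* ≈ 550, Q* ≈ 77.3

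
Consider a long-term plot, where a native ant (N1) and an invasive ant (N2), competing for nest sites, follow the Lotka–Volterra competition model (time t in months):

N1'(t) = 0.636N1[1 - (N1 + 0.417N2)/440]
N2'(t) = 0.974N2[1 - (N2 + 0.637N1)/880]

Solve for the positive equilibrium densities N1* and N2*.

N1* ≈ 99.5, N2* ≈ 817

Setting both brackets to zero gives the nullclines N1 + 0.417N2 = 440 and 0.637N1 + N2 = 880.
Substituting N2 = 880 - 0.637N1 into the first: N1(1 - 0.417·0.637) = 440 - 0.417·880.
So N1* = 73/0.734 = 99.5, and then N2* = 880 - 0.637·99.5 = 817.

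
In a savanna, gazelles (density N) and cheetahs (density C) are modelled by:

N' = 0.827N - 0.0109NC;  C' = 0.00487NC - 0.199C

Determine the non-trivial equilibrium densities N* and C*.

N* ≈ 40.9, C* ≈ 75.9

Set dC/dt = 0 with C > 0: 0.00487N - 0.199 = 0, so N* = 0.199/0.00487 = 40.9.
Set dN/dt = 0 with N > 0: 0.827 - 0.0109C = 0, so C* = 0.827/0.0109 = 75.9.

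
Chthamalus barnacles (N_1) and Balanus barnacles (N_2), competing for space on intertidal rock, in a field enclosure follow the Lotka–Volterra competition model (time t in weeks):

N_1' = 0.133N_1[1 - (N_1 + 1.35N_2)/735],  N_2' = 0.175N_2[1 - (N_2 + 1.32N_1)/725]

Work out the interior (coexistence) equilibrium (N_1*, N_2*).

N_1* ≈ 312, N_2* ≈ 314

Setting both brackets to zero gives the nullclines N_1 + 1.35N_2 = 735 and 1.32N_1 + N_2 = 725.
Substituting N_2 = 725 - 1.32N_1 into the first: N_1(1 - 1.35·1.32) = 735 - 1.35·725.
So N_1* = -244/-0.782 = 312, and then N_2* = 725 - 1.32·312 = 314.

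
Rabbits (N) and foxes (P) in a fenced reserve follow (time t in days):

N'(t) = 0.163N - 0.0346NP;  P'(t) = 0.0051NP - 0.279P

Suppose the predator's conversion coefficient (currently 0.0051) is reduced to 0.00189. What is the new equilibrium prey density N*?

At the interior fixed point, setting dP/dt = 0 with P > 0 fixes N* = (predator death rate)/(NP coefficient) — independent of the other coefficients.
With the change, N* = 0.279/0.00189 = 148; it rises from 54.7.

N* ≈ 148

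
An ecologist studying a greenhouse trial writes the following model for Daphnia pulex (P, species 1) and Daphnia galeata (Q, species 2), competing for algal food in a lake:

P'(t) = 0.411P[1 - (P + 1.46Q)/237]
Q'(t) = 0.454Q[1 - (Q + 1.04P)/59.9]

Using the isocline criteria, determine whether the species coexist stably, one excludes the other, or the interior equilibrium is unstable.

Compare the nullcline intercepts: K1/α12 = 237/1.46 = 162 > K2 = 59.9; K2/α21 = 59.9/1.04 = 57.6 < K1 = 237.
Since the inequalities point opposite ways, species 1 can invade but species 2 cannot.

species 1 excludes species 2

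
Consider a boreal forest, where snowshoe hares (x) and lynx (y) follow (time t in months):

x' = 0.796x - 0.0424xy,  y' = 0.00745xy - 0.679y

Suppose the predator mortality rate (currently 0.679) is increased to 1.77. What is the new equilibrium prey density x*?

x* ≈ 238

At the interior fixed point, setting dy/dt = 0 with y > 0 fixes x* = (predator death rate)/(xy coefficient) — independent of the other coefficients.
With the change, x* = 1.77/0.00745 = 238; it rises from 91.1.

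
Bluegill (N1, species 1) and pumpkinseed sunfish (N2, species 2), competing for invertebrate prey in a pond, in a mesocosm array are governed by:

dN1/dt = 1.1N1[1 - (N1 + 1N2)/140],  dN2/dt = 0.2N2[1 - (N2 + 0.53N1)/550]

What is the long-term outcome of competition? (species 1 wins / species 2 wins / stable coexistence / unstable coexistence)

Compare the nullcline intercepts: K1/α12 = 140/1 = 140 < K2 = 550; K2/α21 = 550/0.53 = 1040 > K1 = 140.
Since the inequalities point opposite ways, species 2 can invade but species 1 cannot.

species 2 excludes species 1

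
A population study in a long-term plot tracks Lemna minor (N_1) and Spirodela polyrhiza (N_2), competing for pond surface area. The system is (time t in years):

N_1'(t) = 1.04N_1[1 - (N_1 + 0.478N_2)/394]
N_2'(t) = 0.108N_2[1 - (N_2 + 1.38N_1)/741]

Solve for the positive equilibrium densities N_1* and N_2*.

N_1* ≈ 117, N_2* ≈ 580

Setting both brackets to zero gives the nullclines N_1 + 0.478N_2 = 394 and 1.38N_1 + N_2 = 741.
Substituting N_2 = 741 - 1.38N_1 into the first: N_1(1 - 0.478·1.38) = 394 - 0.478·741.
So N_1* = 39.8/0.34 = 117, and then N_2* = 741 - 1.38·117 = 580.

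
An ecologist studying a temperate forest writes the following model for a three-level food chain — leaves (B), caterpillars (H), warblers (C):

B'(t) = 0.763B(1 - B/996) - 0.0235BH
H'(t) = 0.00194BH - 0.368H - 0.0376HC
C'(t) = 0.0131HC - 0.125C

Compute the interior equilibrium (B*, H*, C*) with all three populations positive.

From dC/dt = 0: 0.0131H* = 0.125, so H* = 9.54.
From dB/dt = 0: 0.763(1 - B*/996) = 0.0235·9.54, giving B* = 996·(1 - 0.294) = 703.
From dH/dt = 0: 0.00194·703 - 0.368 = 0.0376C*, so C* = 0.996/0.0376 = 26.5.

B* ≈ 703, H* ≈ 9.54, C* ≈ 26.5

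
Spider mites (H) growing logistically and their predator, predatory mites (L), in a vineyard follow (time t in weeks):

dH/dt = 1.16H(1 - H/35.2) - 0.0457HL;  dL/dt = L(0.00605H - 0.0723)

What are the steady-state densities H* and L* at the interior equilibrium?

H* ≈ 12, L* ≈ 16.8

From dL/dt = 0 with L > 0: 0.00605H* = 0.0723, so H* = 12.
Substitute into dH/dt = 0: 1.16(1 - 12/35.2) = 0.0457L*.
The bracket is 0.66, giving L* = 0.766/0.0457 = 16.8.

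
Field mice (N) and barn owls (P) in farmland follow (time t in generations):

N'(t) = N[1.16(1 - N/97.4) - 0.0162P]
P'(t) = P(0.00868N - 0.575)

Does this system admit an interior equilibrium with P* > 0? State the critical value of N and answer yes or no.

The predator equation gives dP/dt > 0 only when N > 0.575/0.00868 = 66.2.
Without the predator, N → K = 97.4. Since 97.4 > 66.2, the predator can invade and persist.

Threshold N = 66.2; K > 66.2, so yes, the predator persists.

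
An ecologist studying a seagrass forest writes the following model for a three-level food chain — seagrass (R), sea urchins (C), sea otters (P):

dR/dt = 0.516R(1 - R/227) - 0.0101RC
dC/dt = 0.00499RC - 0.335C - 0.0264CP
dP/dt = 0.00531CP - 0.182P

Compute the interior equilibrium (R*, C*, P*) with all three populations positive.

From dP/dt = 0: 0.00531C* = 0.182, so C* = 34.3.
From dR/dt = 0: 0.516(1 - R*/227) = 0.0101·34.3, giving R* = 227·(1 - 0.671) = 74.7.
From dC/dt = 0: 0.00499·74.7 - 0.335 = 0.0264P*, so P* = 0.0378/0.0264 = 1.43.

R* ≈ 74.7, C* ≈ 34.3, P* ≈ 1.43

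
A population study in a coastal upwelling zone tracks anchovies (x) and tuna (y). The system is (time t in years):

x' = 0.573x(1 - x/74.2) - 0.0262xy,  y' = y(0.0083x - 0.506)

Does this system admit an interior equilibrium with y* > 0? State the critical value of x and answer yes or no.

Threshold x = 61; K > 61, so yes, the predator persists.

The predator equation gives dy/dt > 0 only when x > 0.506/0.0083 = 61.
Without the predator, x → K = 74.2. Since 74.2 > 61, the predator can invade and persist.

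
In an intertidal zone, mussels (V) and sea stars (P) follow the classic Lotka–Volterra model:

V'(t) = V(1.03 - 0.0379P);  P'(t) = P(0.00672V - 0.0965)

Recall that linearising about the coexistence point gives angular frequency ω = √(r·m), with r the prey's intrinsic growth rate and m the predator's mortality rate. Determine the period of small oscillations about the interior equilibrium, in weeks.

T ≈ 19.9 weeks

Here r = 1.03 and m = 0.0965, so r·m = 0.0994.
ω = √0.0994 = 0.315 per week, hence T = 2π/ω ≈ 19.9 weeks.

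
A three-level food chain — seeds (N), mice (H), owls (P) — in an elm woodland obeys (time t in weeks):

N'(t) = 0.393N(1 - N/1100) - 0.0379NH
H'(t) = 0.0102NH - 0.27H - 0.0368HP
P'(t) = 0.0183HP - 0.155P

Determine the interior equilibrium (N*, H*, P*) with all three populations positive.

From dP/dt = 0: 0.0183H* = 0.155, so H* = 8.47.
From dN/dt = 0: 0.393(1 - N*/1100) = 0.0379·8.47, giving N* = 1100·(1 - 0.817) = 201.
From dH/dt = 0: 0.0102·201 - 0.27 = 0.0368P*, so P* = 1.79/0.0368 = 48.5.

N* ≈ 201, H* ≈ 8.47, P* ≈ 48.5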